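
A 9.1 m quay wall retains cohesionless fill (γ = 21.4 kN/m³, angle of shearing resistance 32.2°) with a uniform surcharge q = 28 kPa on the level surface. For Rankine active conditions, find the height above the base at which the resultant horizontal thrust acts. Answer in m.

K_a = 0.3047.
Triangular part P₁ = ½K_aγH² = 270.0 at H/3 = 3.033 m; rectangular part P₂ = K_a q H = 77.65 at H/2 = 4.550 m.
ȳ = (P₁·3.033 + P₂·4.550)/(P₁+P₂) = 3.372 m.

3.37 m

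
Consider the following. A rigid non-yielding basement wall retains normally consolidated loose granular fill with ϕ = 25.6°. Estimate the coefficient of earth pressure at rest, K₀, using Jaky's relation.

K₀ = 1 − sin φ' = 1 − sin 25.6° = 0.5679.

0.568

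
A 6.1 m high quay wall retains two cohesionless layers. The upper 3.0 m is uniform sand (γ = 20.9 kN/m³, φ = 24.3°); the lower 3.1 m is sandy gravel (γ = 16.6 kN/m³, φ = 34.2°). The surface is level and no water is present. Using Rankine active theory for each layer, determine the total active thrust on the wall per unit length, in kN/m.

116 kN/m

K_a1 = tan²(45°−24.3°/2) = 0.4169; K_a2 = tan²(45°−34.2°/2) = 0.2803.
Layer 1: σ at base = K_a1 γ₁ h₁ = 26.14 kPa; P₁ = ½×26.14×3.0 = 39.21.
Layer 2: σ_v at top = γ₁h₁ = 62.70; σ_h top = K_a2×62.70 = 17.58; σ_h base = K_a2×(62.70+16.6×3.1) = 32.00.
P₂ = ½(17.58+32.00)×3.1 = 76.85. Total P_a = 39.21+76.85 = 116.1 kN/m.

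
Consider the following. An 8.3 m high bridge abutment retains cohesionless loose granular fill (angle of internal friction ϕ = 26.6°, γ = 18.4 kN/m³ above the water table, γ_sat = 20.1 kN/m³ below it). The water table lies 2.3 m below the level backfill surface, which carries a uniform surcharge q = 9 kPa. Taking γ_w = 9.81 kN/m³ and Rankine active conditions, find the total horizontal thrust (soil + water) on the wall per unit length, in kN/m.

K_a = tan²(45° − φ/2) = 0.3814.
γ' = 20.1 − 9.81 = 10.29 kN/m³. h₂ = H − d_w = 6.0 m.
σ'_h: at surface K_a·q = 3.433; at WT K_a(q+γd_w) = 19.58; at base K_a(q+γd_w+γ'h₂) = 43.13 kPa.
P₁ = ½(3.433+19.58)×2.3 = 26.46; P₂ = ½(19.58+43.13)×6.0 = 188.1; P_w = ½γ_w h₂² = 176.6.
Total = 26.46+188.1+176.6 = 391.1 kN/m.

391 kN/m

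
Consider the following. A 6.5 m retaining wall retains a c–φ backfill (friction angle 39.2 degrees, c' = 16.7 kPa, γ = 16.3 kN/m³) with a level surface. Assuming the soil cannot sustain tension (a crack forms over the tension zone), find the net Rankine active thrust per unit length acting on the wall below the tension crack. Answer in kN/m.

K_a = 0.2255; √K_a = 0.4748.
Tension-crack depth z_c = 2c/(γ√K_a) = 2×16.7/(16.3×0.4748) = 4.315 m.
σ_a at base = K_a γ H − 2c√K_a = 0.2255×16.3×6.5 − 2×16.7×0.4748 = 8.029 kPa.
P_a = ½ × 8.029 × (H − z_c) = 0.5×8.029×2.185 = 8.770 kN/m.

8.77 kN/m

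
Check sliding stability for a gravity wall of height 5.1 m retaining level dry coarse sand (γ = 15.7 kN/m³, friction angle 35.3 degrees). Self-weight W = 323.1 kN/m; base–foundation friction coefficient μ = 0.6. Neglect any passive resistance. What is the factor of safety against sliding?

K_a = tan²(45° − 35.3°/2) = 0.2675.
P_a = ½K_aγH² = 0.5×0.2675×15.7×5.1² = 54.63 kN/m, acting at H/3 = 1.700 m above the base.
FS_sliding = μW / P_a = 0.6×323.1 / 54.63 = 3.549.

3.55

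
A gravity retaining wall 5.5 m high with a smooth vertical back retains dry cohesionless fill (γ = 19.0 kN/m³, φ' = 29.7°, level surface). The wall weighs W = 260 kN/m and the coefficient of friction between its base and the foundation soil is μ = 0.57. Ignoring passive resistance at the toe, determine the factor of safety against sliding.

1.53

K_a = tan²(45° − 29.7°/2) = 0.3374.
P_a = ½K_aγH² = 0.5×0.3374×19.0×5.5² = 96.96 kN/m, acting at H/3 = 1.833 m above the base.
FS_sliding = μW / P_a = 0.57×260 / 96.96 = 1.529.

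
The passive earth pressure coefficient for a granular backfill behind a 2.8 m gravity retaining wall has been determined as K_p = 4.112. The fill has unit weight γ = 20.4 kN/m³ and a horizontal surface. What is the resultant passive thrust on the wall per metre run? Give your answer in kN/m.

329 kN/m

P = ½ K_p γ H² = 0.5 × 4.112 × 20.4 × 2.8² = 328.8 kN/m.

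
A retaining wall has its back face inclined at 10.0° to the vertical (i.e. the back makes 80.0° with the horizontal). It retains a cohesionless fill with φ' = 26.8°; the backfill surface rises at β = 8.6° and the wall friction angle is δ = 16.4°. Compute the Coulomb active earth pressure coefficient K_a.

0.476

K_a = sin²(α+φ) / [sin²α · sin(α−δ) · (1 + √{sin(φ+δ)sin(φ−β) / (sin(α−δ)sin(α+β))})²].
With α = 80.0°, φ = 26.8°, δ = 16.4°, β = 8.6°: K_a = 0.4761.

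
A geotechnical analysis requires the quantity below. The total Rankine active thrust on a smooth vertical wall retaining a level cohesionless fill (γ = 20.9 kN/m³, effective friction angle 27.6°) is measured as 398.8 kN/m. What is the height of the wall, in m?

K_a = 0.3668. P_a = ½ K_a γ H² ⇒ H = √(2P_a/(K_a γ)).
H = √(2×398.8/(0.3668×20.9)) = 10.20 m.

10.2 m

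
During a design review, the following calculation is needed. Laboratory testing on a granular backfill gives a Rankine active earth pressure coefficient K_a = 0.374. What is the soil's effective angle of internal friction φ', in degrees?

K_a = tan²(45° − φ/2) ⇒ 45° − φ/2 = arctan(√0.374) = 31.45°.
φ = 2(45° − 31.45°) = 27.10°.

27.1°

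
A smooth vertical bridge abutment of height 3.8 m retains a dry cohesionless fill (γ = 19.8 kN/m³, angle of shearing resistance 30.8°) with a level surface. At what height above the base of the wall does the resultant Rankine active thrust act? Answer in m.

1.27 m

K_a = 0.3227.
The pressure distribution is triangular, so the resultant acts at H/3 above the base = 3.8/3 = 1.267 m.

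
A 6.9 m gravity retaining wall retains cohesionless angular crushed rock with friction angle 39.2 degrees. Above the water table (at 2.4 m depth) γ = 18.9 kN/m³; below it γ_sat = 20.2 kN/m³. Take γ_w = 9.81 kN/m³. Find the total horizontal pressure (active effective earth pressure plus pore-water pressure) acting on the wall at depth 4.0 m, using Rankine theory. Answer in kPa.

29.7 kPa

K_a = (1 − sin φ)/(1 + sin φ) = 0.2255.
γ' = 20.2 − 9.81 = 10.39 kN/m³.
Effective vertical stress at 4.0 m: σ'_v = 18.9×2.4 + 10.39×1.60 = 61.98 kPa.
σ'_h = K_a σ'_v = 0.2255 × 61.98 = 13.98 kPa; u = γ_w × 1.60 = 15.70 kPa.
Total σ_h = 13.98 + 15.70 = 29.67 kPa.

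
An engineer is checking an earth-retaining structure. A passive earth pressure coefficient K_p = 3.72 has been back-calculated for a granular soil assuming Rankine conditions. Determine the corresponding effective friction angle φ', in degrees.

K_p = (1+sin φ)/(1−sin φ) ⇒ sin φ = (K_p − 1)/(K_p + 1) = 0.5763.
φ = arcsin(0.5763) = 35.19°.

35.2°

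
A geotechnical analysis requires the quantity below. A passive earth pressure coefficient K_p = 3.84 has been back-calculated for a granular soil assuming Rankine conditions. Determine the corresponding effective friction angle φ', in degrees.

K_p = (1+sin φ)/(1−sin φ) ⇒ sin φ = (K_p − 1)/(K_p + 1) = 0.5868.
φ = arcsin(0.5868) = 35.93°.

35.9°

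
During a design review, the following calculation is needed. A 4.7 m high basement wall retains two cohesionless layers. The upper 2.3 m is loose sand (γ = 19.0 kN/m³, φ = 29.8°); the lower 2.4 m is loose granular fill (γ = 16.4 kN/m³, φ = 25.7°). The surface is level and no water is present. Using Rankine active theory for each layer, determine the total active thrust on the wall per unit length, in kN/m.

77.0 kN/m

K_a1 = tan²(45°−29.8°/2) = 0.3360; K_a2 = tan²(45°−25.7°/2) = 0.3950.
Layer 1: σ at base = K_a1 γ₁ h₁ = 14.68 kPa; P₁ = ½×14.68×2.3 = 16.89.
Layer 2: σ_v at top = γ₁h₁ = 43.70; σ_h top = K_a2×43.70 = 17.26; σ_h base = K_a2×(43.70+16.4×2.4) = 32.81.
P₂ = ½(17.26+32.81)×2.4 = 60.09. Total P_a = 16.89+60.09 = 76.98 kN/m.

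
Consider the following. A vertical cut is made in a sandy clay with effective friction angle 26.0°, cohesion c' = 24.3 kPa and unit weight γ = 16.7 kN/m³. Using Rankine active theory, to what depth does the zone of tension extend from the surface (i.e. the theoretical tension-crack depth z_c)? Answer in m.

4.66 m

K_a = tan²(45° − 26.0°/2) = 0.3905; √K_a = 0.6249.
The active pressure is zero where K_a γ z = 2c√K_a, so z_c = 2c/(γ√K_a) = 2×24.3/(16.7×0.6249) = 4.657 m.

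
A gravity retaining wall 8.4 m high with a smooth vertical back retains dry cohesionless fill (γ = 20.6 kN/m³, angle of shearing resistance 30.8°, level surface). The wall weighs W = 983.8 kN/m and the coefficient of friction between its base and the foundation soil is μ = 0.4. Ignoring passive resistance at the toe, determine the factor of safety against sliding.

K_a = tan²(45° − 30.8°/2) = 0.3227.
P_a = ½K_aγH² = 0.5×0.3227×20.6×8.4² = 234.5 kN/m, acting at H/3 = 2.800 m above the base.
FS_sliding = μW / P_a = 0.4×983.8 / 234.5 = 1.678.

1.68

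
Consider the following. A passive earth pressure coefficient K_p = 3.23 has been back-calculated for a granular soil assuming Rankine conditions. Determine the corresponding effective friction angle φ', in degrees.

31.8°

K_p = (1+sin φ)/(1−sin φ) ⇒ sin φ = (K_p − 1)/(K_p + 1) = 0.5272.
φ = arcsin(0.5272) = 31.82°.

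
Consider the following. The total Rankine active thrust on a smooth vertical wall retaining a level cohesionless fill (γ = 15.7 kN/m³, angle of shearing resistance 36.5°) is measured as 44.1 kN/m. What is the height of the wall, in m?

4.70 m

K_a = 0.2541. P_a = ½ K_a γ H² ⇒ H = √(2P_a/(K_a γ)).
H = √(2×44.1/(0.2541×15.7)) = 4.702 m.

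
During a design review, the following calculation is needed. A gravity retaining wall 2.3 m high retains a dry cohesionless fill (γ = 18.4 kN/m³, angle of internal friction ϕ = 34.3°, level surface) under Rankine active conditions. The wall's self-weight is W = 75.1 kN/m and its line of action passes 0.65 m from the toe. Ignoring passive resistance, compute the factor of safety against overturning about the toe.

4.69

K_a = tan²(45° − 34.3°/2) = 0.2792.
P_a = ½K_aγH² = 0.5×0.2792×18.4×2.3² = 13.59 kN/m, acting at H/3 = 0.7667 m above the base.
Overturning moment M_o = P_a × H/3 = 13.59 × 0.7667 = 10.42.
Resisting moment M_r = W × 0.65 = 75.1 × 0.65 = 48.81.
FS_overturning = M_r/M_o = 48.81/10.42 = 4.687.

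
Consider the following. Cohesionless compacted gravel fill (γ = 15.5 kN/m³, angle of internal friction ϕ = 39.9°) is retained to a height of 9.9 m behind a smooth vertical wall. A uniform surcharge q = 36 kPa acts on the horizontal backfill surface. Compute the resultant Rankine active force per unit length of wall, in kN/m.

244 kN/m

K_a = tan²(45° − φ/2) = 0.2184.
Soil triangle: ½ K_a γ H² = 0.5×0.2184×15.5×9.9² = 165.9 kN/m.
Surcharge rectangle: K_a q H = 0.2184×36×9.9 = 77.85 kN/m.
Total = 165.9 + 77.85 = 243.8 kN/m.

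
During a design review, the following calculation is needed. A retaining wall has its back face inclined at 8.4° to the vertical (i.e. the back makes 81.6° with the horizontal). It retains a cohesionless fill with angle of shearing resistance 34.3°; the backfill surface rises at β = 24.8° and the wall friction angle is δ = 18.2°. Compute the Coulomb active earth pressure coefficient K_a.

0.478

K_a = sin²(α+φ) / [sin²α · sin(α−δ) · (1 + √{sin(φ+δ)sin(φ−β) / (sin(α−δ)sin(α+β))})²].
With α = 81.6°, φ = 34.3°, δ = 18.2°, β = 24.8°: K_a = 0.4781.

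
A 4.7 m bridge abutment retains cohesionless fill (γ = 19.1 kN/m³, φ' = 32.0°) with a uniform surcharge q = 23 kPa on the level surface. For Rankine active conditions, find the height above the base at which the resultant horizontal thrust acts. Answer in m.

K_a = 0.3073.
Triangular part P₁ = ½K_aγH² = 64.82 at H/3 = 1.567 m; rectangular part P₂ = K_a q H = 33.21 at H/2 = 2.350 m.
ȳ = (P₁·1.567 + P₂·2.350)/(P₁+P₂) = 1.832 m.

1.83 m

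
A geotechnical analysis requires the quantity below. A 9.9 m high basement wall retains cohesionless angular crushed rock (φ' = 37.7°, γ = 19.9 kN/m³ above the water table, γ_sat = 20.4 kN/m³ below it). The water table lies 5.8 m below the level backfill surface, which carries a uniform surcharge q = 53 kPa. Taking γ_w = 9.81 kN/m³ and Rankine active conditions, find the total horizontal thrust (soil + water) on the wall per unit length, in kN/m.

425 kN/m

K_a = tan²(45° − φ/2) = 0.2411.
γ' = 20.4 − 9.81 = 10.59 kN/m³. h₂ = H − d_w = 4.1 m.
σ'_h: at surface K_a·q = 12.78; at WT K_a(q+γd_w) = 40.60; at base K_a(q+γd_w+γ'h₂) = 51.07 kPa.
P₁ = ½(12.78+40.60)×5.8 = 154.8; P₂ = ½(40.60+51.07)×4.1 = 187.9; P_w = ½γ_w h₂² = 82.45.
Total = 154.8+187.9+82.45 = 425.2 kN/m.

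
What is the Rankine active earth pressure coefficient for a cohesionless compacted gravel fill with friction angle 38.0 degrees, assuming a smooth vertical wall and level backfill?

K_a = (1 − sin φ)/(1 + sin φ) = (1 − sin 38.0°)/(1 + sin 38.0°) = 0.2379.

0.238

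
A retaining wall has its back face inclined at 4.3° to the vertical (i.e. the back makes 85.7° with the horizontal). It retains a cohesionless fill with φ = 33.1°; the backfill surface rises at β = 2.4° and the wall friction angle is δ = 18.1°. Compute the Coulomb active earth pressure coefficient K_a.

K_a = sin²(α+φ) / [sin²α · sin(α−δ) · (1 + √{sin(φ+δ)sin(φ−β) / (sin(α−δ)sin(α+β))})²].
With α = 85.7°, φ = 33.1°, δ = 18.1°, β = 2.4°: K_a = 0.3045.

0.305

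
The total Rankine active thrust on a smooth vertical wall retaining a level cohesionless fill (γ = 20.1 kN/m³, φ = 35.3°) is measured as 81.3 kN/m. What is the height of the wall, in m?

5.50 m

K_a = 0.2675. P_a = ½ K_a γ H² ⇒ H = √(2P_a/(K_a γ)).
H = √(2×81.3/(0.2675×20.1)) = 5.499 m.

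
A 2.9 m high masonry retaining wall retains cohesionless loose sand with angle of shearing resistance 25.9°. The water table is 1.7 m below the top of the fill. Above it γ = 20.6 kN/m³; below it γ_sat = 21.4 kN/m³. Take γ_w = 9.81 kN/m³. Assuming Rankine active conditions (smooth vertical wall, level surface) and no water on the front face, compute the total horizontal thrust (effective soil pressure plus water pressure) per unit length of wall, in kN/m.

K_a = tan²(45° − φ/2) = 0.3920.
γ' = 21.4 − 9.81 = 11.59 kN/m³. Depth below WT = 1.2 m.
σ'_h at WT = K_a γ d_w = 13.73 kPa; at base = 13.73 + K_a γ' × 1.2 = 19.18 kPa.
P₁ (0–1.7 m) = ½×13.73×1.7 = 11.67. P₂ (1.7–2.9 m) = ½(13.73+19.18)×1.2 = 19.74.
P_w = ½ γ_w h₂² = 0.5×9.81×1.2² = 7.063. Total = 11.67+19.74+7.063 = 38.47 kN/m.

38.5 kN/m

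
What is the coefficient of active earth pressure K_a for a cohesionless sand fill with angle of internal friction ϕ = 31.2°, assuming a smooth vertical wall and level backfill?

K_a = tan²(45° − φ/2) = tan²(29.40°) = 0.3175.

0.317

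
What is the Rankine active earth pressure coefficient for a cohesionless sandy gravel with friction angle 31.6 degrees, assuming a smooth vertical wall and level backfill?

0.312

K_a = (1 − sin φ)/(1 + sin φ) = (1 − sin 31.6°)/(1 + sin 31.6°) = 0.3123.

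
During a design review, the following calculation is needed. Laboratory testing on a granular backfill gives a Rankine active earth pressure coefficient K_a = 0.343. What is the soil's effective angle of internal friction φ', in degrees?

K_a = tan²(45° − φ/2) ⇒ 45° − φ/2 = arctan(√0.343) = 30.36°.
φ = 2(45° − 30.36°) = 29.29°.

29.3°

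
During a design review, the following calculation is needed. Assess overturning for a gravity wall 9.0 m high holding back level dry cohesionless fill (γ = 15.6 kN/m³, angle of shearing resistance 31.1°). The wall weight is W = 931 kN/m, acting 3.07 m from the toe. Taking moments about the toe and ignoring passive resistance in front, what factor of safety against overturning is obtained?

K_a = tan²(45° − 31.1°/2) = 0.3188.
P_a = ½K_aγH² = 0.5×0.3188×15.6×9.0² = 201.4 kN/m, acting at H/3 = 3.000 m above the base.
Overturning moment M_o = P_a × H/3 = 201.4 × 3.000 = 604.2.
Resisting moment M_r = W × 3.07 = 931 × 3.07 = 2858.
FS_overturning = M_r/M_o = 2858/604.2 = 4.730.

4.73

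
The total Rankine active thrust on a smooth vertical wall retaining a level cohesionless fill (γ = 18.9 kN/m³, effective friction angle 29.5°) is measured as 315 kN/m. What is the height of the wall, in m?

K_a = 0.3401. P_a = ½ K_a γ H² ⇒ H = √(2P_a/(K_a γ)).
H = √(2×315/(0.3401×18.9)) = 9.900 m.

9.90 m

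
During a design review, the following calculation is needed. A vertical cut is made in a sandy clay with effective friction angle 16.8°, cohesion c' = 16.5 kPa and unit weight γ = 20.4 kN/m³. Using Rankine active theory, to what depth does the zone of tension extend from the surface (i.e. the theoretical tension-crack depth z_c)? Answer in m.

K_a = tan²(45° − 16.8°/2) = 0.5516; √K_a = 0.7427.
The active pressure is zero where K_a γ z = 2c√K_a, so z_c = 2c/(γ√K_a) = 2×16.5/(20.4×0.7427) = 2.178 m.

2.18 m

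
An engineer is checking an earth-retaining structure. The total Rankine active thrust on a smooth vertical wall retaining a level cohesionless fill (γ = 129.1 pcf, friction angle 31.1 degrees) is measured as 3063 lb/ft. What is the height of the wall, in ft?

12.2 ft

K_a = 0.3188. P_a = ½ K_a γ H² ⇒ H = √(2P_a/(K_a γ)).
H = √(2×3063/(0.3188×129.1)) = 12.20 ft.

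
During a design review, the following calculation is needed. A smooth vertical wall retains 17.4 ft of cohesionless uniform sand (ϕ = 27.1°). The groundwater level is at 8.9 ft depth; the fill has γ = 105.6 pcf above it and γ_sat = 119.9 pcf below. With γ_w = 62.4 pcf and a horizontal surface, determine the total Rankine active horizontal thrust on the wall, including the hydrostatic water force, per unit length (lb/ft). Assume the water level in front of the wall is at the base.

K_a = tan²(45° − φ/2) = 0.3741.
γ' = 119.9 − 62.4 = 57.50 pcf. Depth below WT = 8.5 ft.
σ'_h at WT = K_a γ d_w = 351.6 psf; at base = 351.6 + K_a γ' × 8.5 = 534.4 psf.
P₁ (0–8.9 ft) = ½×351.6×8.9 = 1564. P₂ (8.9–17.4 ft) = ½(351.6+534.4)×8.5 = 3765.
P_w = ½ γ_w h₂² = 0.5×62.4×8.5² = 2254. Total = 1564+3765+2254 = 7584 lb/ft.

7580 lb/ft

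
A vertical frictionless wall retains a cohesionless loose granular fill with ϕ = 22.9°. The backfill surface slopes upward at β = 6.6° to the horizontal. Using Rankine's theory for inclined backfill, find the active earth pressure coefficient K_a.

0.452

K_a = cos β · (cos β − √(cos²β − cos²φ)) / (cos β + √(cos²β − cos²φ)).
cos β = 0.9934, cos φ = 0.9212, √(cos²β − cos²φ) = 0.3718.
K_a = 0.9934 × (0.9934 − 0.3718)/(0.9934 + 0.3718) = 0.4523.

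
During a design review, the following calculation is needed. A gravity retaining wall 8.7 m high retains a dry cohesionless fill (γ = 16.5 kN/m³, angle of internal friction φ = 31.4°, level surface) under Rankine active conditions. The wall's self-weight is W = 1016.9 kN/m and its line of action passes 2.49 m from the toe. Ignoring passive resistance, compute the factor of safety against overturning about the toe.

4.44

K_a = tan²(45° − 31.4°/2) = 0.3149.
P_a = ½K_aγH² = 0.5×0.3149×16.5×8.7² = 196.6 kN/m, acting at H/3 = 2.900 m above the base.
Overturning moment M_o = P_a × H/3 = 196.6 × 2.900 = 570.3.
Resisting moment M_r = W × 2.49 = 1016.9 × 2.49 = 2532.
FS_overturning = M_r/M_o = 2532/570.3 = 4.440.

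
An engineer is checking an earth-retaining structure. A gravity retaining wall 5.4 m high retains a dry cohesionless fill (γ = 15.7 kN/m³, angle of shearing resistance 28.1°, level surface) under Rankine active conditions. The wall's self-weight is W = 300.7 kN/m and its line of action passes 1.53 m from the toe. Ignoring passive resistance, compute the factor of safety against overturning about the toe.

3.11

K_a = tan²(45° − 28.1°/2) = 0.3596.
P_a = ½K_aγH² = 0.5×0.3596×15.7×5.4² = 82.32 kN/m, acting at H/3 = 1.800 m above the base.
Overturning moment M_o = P_a × H/3 = 82.32 × 1.800 = 148.2.
Resisting moment M_r = W × 1.53 = 300.7 × 1.53 = 460.1.
FS_overturning = M_r/M_o = 460.1/148.2 = 3.105.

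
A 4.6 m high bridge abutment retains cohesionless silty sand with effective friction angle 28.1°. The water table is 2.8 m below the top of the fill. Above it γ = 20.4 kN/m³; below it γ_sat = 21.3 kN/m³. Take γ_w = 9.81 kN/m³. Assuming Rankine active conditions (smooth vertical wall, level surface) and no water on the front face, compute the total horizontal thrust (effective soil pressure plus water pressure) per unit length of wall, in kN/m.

K_a = tan²(45° − φ/2) = 0.3596.
γ' = 21.3 − 9.81 = 11.49 kN/m³. Depth below WT = 1.8 m.
σ'_h at WT = K_a γ d_w = 20.54 kPa; at base = 20.54 + K_a γ' × 1.8 = 27.98 kPa.
P₁ (0–2.8 m) = ½×20.54×2.8 = 28.76. P₂ (2.8–4.6 m) = ½(20.54+27.98)×1.8 = 43.67.
P_w = ½ γ_w h₂² = 0.5×9.81×1.8² = 15.89. Total = 28.76+43.67+15.89 = 88.32 kN/m.

88.3 kN/m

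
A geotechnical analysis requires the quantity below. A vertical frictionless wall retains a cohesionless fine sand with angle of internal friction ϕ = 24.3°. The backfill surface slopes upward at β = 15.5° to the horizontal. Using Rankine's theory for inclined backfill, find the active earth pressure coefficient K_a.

0.491

K_a = cos β · (cos β − √(cos²β − cos²φ)) / (cos β + √(cos²β − cos²φ)).
cos β = 0.9636, cos φ = 0.9114, √(cos²β − cos²φ) = 0.3129.
K_a = 0.9636 × (0.9636 − 0.3129)/(0.9636 + 0.3129) = 0.4912.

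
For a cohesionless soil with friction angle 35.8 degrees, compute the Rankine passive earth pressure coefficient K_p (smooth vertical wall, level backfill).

3.82

K_p = (1 + sin φ)/(1 − sin φ) = tan²(45° + 35.8°/2) = 3.819.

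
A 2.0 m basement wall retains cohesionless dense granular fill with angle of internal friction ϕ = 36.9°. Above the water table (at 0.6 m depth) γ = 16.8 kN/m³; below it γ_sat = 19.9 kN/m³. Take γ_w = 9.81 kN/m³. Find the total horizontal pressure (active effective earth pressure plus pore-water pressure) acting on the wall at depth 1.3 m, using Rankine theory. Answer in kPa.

11.1 kPa

K_a = (1 − sin φ)/(1 + sin φ) = 0.2497.
γ' = 19.9 − 9.81 = 10.09 kN/m³.
Effective vertical stress at 1.3 m: σ'_v = 16.8×0.6 + 10.09×0.700 = 17.14 kPa.
σ'_h = K_a σ'_v = 0.2497 × 17.14 = 4.280 kPa; u = γ_w × 0.700 = 6.867 kPa.
Total σ_h = 4.280 + 6.867 = 11.15 kPa.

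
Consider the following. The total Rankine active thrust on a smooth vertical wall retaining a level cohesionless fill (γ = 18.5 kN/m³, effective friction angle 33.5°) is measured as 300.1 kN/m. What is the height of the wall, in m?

K_a = 0.2887. P_a = ½ K_a γ H² ⇒ H = √(2P_a/(K_a γ)).
H = √(2×300.1/(0.2887×18.5)) = 10.60 m.

10.6 m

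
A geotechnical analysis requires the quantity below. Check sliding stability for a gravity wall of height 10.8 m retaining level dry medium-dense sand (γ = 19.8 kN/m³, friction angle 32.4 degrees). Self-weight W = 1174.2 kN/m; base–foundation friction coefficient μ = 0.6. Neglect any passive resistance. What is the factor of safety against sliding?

K_a = tan²(45° − 32.4°/2) = 0.3022.
P_a = ½K_aγH² = 0.5×0.3022×19.8×10.8² = 349.0 kN/m, acting at H/3 = 3.600 m above the base.
FS_sliding = μW / P_a = 0.6×1174.2 / 349.0 = 2.019.

2.02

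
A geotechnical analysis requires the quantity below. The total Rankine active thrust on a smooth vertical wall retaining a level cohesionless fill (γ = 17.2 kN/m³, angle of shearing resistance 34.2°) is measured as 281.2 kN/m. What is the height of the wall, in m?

K_a = 0.2803. P_a = ½ K_a γ H² ⇒ H = √(2P_a/(K_a γ)).
H = √(2×281.2/(0.2803×17.2)) = 10.80 m.

10.8 m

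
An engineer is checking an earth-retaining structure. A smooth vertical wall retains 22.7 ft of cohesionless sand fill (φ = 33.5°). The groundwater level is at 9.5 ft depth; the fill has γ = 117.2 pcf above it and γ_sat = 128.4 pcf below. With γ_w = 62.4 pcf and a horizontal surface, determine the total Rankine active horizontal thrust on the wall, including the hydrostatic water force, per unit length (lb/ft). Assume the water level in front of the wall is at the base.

K_a = tan²(45° − φ/2) = 0.2887.
γ' = 128.4 − 62.4 = 66.00 pcf. Depth below WT = 13.2 ft.
σ'_h at WT = K_a γ d_w = 321.5 psf; at base = 321.5 + K_a γ' × 13.2 = 573.0 psf.
P₁ (0–9.5 ft) = ½×321.5×9.5 = 1527. P₂ (9.5–22.7 ft) = ½(321.5+573.0)×13.2 = 5903.
P_w = ½ γ_w h₂² = 0.5×62.4×13.2² = 5436. Total = 1527+5903+5436 = 12870 lb/ft.

12900 lb/ft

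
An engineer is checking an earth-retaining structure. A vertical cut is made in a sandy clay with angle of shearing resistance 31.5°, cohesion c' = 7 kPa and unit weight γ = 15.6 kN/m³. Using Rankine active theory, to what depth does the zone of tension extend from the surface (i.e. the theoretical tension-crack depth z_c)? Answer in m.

K_a = tan²(45° − 31.5°/2) = 0.3136; √K_a = 0.5600.
The active pressure is zero where K_a γ z = 2c√K_a, so z_c = 2c/(γ√K_a) = 2×7/(15.6×0.5600) = 1.602 m.

1.60 m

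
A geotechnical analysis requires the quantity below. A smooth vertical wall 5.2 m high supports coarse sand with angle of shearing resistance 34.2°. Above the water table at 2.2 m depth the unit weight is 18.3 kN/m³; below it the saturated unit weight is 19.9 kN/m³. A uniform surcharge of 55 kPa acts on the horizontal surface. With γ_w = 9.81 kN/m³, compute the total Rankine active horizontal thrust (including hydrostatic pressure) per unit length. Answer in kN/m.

K_a = tan²(45° − φ/2) = 0.2803.
γ' = 19.9 − 9.81 = 10.09 kN/m³. h₂ = H − d_w = 3.0 m.
σ'_h: at surface K_a·q = 15.42; at WT K_a(q+γd_w) = 26.71; at base K_a(q+γd_w+γ'h₂) = 35.19 kPa.
P₁ = ½(15.42+26.71)×2.2 = 46.34; P₂ = ½(26.71+35.19)×3.0 = 92.84; P_w = ½γ_w h₂² = 44.14.
Total = 46.34+92.84+44.14 = 183.3 kN/m.

183 kN/m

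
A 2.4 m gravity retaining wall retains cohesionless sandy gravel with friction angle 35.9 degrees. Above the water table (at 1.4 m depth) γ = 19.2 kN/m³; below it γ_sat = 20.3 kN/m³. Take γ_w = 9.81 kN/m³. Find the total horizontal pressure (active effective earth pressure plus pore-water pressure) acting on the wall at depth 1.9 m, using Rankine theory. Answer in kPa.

K_a = (1 − sin φ)/(1 + sin φ) = 0.2607.
γ' = 20.3 − 9.81 = 10.49 kN/m³.
Effective vertical stress at 1.9 m: σ'_v = 19.2×1.4 + 10.49×0.500 = 32.12 kPa.
σ'_h = K_a σ'_v = 0.2607 × 32.12 = 8.376 kPa; u = γ_w × 0.500 = 4.905 kPa.
Total σ_h = 8.376 + 4.905 = 13.28 kPa.

13.3 kPa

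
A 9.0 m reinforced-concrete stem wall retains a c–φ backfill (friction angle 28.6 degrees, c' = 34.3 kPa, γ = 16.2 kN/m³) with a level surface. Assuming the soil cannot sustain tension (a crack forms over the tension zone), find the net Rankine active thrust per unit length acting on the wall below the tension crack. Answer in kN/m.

9.97 kN/m

K_a = 0.3525; √K_a = 0.5938.
Tension-crack depth z_c = 2c/(γ√K_a) = 2×34.3/(16.2×0.5938) = 7.132 m.
σ_a at base = K_a γ H − 2c√K_a = 0.3525×16.2×9.0 − 2×34.3×0.5938 = 10.67 kPa.
P_a = ½ × 10.67 × (H − z_c) = 0.5×10.67×1.868 = 9.966 kN/m.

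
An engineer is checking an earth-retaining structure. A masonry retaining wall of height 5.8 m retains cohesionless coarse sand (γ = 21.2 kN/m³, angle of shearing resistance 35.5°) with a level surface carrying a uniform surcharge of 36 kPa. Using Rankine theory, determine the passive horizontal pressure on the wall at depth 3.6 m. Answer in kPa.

423 kPa

K_p = (1 + sin φ)/(1 − sin φ) = 3.770.
σ_v = γz + q = 21.2 × 3.6 + 36 = 112.3 kPa.
σ_h = K_p σ_v = 3.770 × 112.3 = 423.4 kPa.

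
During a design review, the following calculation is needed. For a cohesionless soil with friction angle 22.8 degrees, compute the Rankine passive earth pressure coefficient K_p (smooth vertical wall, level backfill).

K_p = (1 + sin φ)/(1 − sin φ) = tan²(45° + 22.8°/2) = 2.265.

2.27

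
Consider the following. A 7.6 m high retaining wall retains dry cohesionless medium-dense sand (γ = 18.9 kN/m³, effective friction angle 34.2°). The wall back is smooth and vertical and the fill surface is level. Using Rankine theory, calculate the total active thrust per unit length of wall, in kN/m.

K_a = tan²(45° − φ/2) = 0.2803.
P_a = ½ K_a γ H² = 0.5 × 0.2803 × 18.9 × 7.6² = 153.0 kN/m.

153 kN/m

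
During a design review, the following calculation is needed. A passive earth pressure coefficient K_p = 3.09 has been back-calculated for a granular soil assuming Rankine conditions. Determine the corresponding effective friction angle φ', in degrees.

30.7°

K_p = (1+sin φ)/(1−sin φ) ⇒ sin φ = (K_p − 1)/(K_p + 1) = 0.5110.
φ = arcsin(0.5110) = 30.73°.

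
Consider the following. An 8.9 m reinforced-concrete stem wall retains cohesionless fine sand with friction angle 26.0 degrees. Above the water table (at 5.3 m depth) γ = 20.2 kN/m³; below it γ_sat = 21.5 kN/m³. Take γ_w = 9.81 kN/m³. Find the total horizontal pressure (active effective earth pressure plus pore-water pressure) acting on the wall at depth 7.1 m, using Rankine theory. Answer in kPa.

67.7 kPa

K_a = (1 − sin φ)/(1 + sin φ) = 0.3905.
γ' = 21.5 − 9.81 = 11.69 kN/m³.
Effective vertical stress at 7.1 m: σ'_v = 20.2×5.3 + 11.69×1.80 = 128.1 kPa.
σ'_h = K_a σ'_v = 0.3905 × 128.1 = 50.02 kPa; u = γ_w × 1.80 = 17.66 kPa.
Total σ_h = 50.02 + 17.66 = 67.68 kPa.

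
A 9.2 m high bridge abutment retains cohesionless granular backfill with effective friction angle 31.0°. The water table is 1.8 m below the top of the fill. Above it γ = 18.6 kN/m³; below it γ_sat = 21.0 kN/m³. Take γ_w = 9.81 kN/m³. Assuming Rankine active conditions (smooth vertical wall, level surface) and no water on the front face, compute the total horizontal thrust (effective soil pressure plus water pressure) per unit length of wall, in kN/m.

K_a = tan²(45° − φ/2) = 0.3201.
γ' = 21.0 − 9.81 = 11.19 kN/m³. Depth below WT = 7.4 m.
σ'_h at WT = K_a γ d_w = 10.72 kPa; at base = 10.72 + K_a γ' × 7.4 = 37.22 kPa.
P₁ (0–1.8 m) = ½×10.72×1.8 = 9.645. P₂ (1.8–9.2 m) = ½(10.72+37.22)×7.4 = 177.4.
P_w = ½ γ_w h₂² = 0.5×9.81×7.4² = 268.6. Total = 9.645+177.4+268.6 = 455.6 kN/m.

456 kN/m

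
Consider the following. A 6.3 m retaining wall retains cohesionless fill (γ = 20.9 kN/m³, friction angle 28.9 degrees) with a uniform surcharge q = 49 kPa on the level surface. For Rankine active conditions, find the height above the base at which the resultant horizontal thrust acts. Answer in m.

K_a = 0.3484.
Triangular part P₁ = ½K_aγH² = 144.5 at H/3 = 2.100 m; rectangular part P₂ = K_a q H = 107.5 at H/2 = 3.150 m.
ȳ = (P₁·2.100 + P₂·3.150)/(P₁+P₂) = 2.548 m.

2.55 m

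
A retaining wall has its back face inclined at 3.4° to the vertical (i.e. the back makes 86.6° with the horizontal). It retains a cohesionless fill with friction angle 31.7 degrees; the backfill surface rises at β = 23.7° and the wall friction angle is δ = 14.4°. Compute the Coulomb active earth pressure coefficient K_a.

K_a = sin²(α+φ) / [sin²α · sin(α−δ) · (1 + √{sin(φ+δ)sin(φ−β) / (sin(α−δ)sin(α+β))})²].
With α = 86.6°, φ = 31.7°, δ = 14.4°, β = 23.7°: K_a = 0.4584.

0.458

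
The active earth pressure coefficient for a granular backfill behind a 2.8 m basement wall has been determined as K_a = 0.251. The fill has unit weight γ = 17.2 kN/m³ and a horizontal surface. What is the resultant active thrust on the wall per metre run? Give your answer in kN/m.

P = ½ K_a γ H² = 0.5 × 0.251 × 17.2 × 2.8² = 16.92 kN/m.

16.9 kN/m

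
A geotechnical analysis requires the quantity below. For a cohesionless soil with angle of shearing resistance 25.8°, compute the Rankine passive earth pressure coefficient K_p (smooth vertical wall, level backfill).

2.54

K_p = (1 + sin φ)/(1 − sin φ) = tan²(45° + 25.8°/2) = 2.541.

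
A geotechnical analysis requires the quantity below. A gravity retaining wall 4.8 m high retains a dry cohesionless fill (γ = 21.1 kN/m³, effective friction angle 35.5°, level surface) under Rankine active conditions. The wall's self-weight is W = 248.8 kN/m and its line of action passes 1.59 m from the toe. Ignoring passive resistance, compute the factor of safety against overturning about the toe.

K_a = tan²(45° − 35.5°/2) = 0.2653.
P_a = ½K_aγH² = 0.5×0.2653×21.1×4.8² = 64.48 kN/m, acting at H/3 = 1.600 m above the base.
Overturning moment M_o = P_a × H/3 = 64.48 × 1.600 = 103.2.
Resisting moment M_r = W × 1.59 = 248.8 × 1.59 = 395.6.
FS_overturning = M_r/M_o = 395.6/103.2 = 3.835.

3.83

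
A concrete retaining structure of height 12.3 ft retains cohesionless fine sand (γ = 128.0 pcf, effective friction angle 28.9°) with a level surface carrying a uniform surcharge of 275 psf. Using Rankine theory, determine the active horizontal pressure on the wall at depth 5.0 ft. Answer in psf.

K_a = (1 − sin φ)/(1 + sin φ) = 0.3484.
σ_v = γz + q = 128.0 × 5.0 + 275 = 915.0 psf.
σ_h = K_a σ_v = 0.3484 × 915.0 = 318.8 psf.

319 psf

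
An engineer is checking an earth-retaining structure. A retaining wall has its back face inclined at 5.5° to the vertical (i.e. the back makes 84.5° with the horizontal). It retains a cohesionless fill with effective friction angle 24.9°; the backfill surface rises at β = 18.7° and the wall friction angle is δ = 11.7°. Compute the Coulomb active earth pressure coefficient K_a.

K_a = sin²(α+φ) / [sin²α · sin(α−δ) · (1 + √{sin(φ+δ)sin(φ−β) / (sin(α−δ)sin(α+β))})²].
With α = 84.5°, φ = 24.9°, δ = 11.7°, β = 18.7°: K_a = 0.5891.

0.589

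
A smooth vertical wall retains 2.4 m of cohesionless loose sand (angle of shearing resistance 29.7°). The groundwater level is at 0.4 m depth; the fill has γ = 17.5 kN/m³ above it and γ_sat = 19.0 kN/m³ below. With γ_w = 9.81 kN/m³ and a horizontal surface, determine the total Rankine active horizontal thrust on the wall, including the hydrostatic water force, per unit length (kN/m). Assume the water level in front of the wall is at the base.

K_a = tan²(45° − φ/2) = 0.3374.
γ' = 19.0 − 9.81 = 9.190 kN/m³. Depth below WT = 2.0 m.
σ'_h at WT = K_a γ d_w = 2.362 kPa; at base = 2.362 + K_a γ' × 2.0 = 8.563 kPa.
P₁ (0–0.4 m) = ½×2.362×0.4 = 0.4723. P₂ (0.4–2.4 m) = ½(2.362+8.563)×2.0 = 10.92.
P_w = ½ γ_w h₂² = 0.5×9.81×2.0² = 19.62. Total = 0.4723+10.92+19.62 = 31.02 kN/m.

31.0 kN/m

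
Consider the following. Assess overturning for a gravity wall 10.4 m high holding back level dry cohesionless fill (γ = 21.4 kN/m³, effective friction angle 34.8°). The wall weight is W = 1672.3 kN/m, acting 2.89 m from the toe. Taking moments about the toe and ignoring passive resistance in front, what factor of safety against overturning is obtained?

K_a = tan²(45° − 34.8°/2) = 0.2733.
P_a = ½K_aγH² = 0.5×0.2733×21.4×10.4² = 316.3 kN/m, acting at H/3 = 3.467 m above the base.
Overturning moment M_o = P_a × H/3 = 316.3 × 3.467 = 1097.
Resisting moment M_r = W × 2.89 = 1672.3 × 2.89 = 4833.
FS_overturning = M_r/M_o = 4833/1097 = 4.408.

4.41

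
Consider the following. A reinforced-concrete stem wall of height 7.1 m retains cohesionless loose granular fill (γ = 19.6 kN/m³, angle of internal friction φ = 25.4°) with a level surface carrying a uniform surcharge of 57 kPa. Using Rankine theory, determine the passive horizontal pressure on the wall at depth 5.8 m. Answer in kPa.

427 kPa

K_p = (1 + sin φ)/(1 − sin φ) = 2.502.
σ_v = γz + q = 19.6 × 5.8 + 57 = 170.7 kPa.
σ_h = K_p σ_v = 2.502 × 170.7 = 427.1 kPa.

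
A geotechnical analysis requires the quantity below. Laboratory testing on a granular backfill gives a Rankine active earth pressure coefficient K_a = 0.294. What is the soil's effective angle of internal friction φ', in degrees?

33.1°

K_a = tan²(45° − φ/2) ⇒ 45° − φ/2 = arctan(√0.294) = 28.47°.
φ = 2(45° − 28.47°) = 33.07°.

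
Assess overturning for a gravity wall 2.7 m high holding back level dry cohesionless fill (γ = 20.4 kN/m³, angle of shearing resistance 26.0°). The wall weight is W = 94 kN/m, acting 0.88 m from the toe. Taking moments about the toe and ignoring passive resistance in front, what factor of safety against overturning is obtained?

3.17

K_a = tan²(45° − 26.0°/2) = 0.3905.
P_a = ½K_aγH² = 0.5×0.3905×20.4×2.7² = 29.03 kN/m, acting at H/3 = 0.9000 m above the base.
Overturning moment M_o = P_a × H/3 = 29.03 × 0.9000 = 26.13.
Resisting moment M_r = W × 0.88 = 94 × 0.88 = 82.72.
FS_overturning = M_r/M_o = 82.72/26.13 = 3.166.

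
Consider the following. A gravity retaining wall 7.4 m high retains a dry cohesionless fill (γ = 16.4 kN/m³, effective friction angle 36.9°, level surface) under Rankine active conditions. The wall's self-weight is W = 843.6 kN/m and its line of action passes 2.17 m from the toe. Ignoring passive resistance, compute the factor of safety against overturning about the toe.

6.62

K_a = tan²(45° − 36.9°/2) = 0.2497.
P_a = ½K_aγH² = 0.5×0.2497×16.4×7.4² = 112.1 kN/m, acting at H/3 = 2.467 m above the base.
Overturning moment M_o = P_a × H/3 = 112.1 × 2.467 = 276.5.
Resisting moment M_r = W × 2.17 = 843.6 × 2.17 = 1831.
FS_overturning = M_r/M_o = 1831/276.5 = 6.620.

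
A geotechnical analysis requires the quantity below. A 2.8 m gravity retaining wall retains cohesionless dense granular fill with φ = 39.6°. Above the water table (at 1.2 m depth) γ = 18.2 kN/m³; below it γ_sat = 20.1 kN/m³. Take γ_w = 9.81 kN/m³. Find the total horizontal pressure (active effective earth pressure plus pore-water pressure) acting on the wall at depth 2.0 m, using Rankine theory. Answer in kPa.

K_a = (1 − sin φ)/(1 + sin φ) = 0.2214.
γ' = 20.1 − 9.81 = 10.29 kN/m³.
Effective vertical stress at 2.0 m: σ'_v = 18.2×1.2 + 10.29×0.800 = 30.07 kPa.
σ'_h = K_a σ'_v = 0.2214 × 30.07 = 6.659 kPa; u = γ_w × 0.800 = 7.848 kPa.
Total σ_h = 6.659 + 7.848 = 14.51 kPa.

14.5 kPa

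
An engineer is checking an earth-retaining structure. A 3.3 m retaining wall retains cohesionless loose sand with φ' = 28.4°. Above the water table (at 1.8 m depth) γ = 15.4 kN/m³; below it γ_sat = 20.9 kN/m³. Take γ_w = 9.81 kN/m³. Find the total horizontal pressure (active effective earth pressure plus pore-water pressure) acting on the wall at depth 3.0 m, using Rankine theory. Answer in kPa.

K_a = (1 − sin φ)/(1 + sin φ) = 0.3554.
γ' = 20.9 − 9.81 = 11.09 kN/m³.
Effective vertical stress at 3.0 m: σ'_v = 15.4×1.8 + 11.09×1.20 = 41.03 kPa.
σ'_h = K_a σ'_v = 0.3554 × 41.03 = 14.58 kPa; u = γ_w × 1.20 = 11.77 kPa.
Total σ_h = 14.58 + 11.77 = 26.35 kPa.

26.4 kPa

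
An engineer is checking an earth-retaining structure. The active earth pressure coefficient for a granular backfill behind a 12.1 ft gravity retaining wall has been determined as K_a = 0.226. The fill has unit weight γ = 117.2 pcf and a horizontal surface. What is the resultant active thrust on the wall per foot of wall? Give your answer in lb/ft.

P = ½ K_a γ H² = 0.5 × 0.226 × 117.2 × 12.1² = 1939 lb/ft.

1940 lb/ft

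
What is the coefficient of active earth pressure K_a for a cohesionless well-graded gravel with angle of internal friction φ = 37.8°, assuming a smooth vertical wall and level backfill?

K_a = tan²(45° − φ/2) = tan²(26.10°) = 0.2400.

0.240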